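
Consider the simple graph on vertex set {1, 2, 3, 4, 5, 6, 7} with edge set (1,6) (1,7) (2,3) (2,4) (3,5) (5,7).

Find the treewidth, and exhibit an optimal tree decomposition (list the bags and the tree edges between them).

Every bag has size at most 2, so the width is 2 − 1 = 1 and tw(G) ≤ 1. Any graph with an edge has treewidth ≥ 1, and G has the edge 6–1. Therefore the treewidth is 1.

Treewidth 1.
One such decomposition:
Bags: B1 = {1, 6}  B2 = {1, 7}  B3 = {5, 7}  B4 = {3, 5}  B5 = {2, 3}  B6 = {2, 4}
Tree: B1–B2, B2–B3, B3–B4, B4–B5, B5–B6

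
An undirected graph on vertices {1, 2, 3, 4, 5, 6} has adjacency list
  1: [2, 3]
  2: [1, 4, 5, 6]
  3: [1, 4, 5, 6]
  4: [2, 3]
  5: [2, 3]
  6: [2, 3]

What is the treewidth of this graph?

A width-2 tree decomposition is:
Bags: B1 = {2, 3, 6}  B2 = {2, 3, 5}  B3 = {2, 3, 4}  B4 = {1, 2, 3}
Tree: B1–B2, B2–B3, B3–B4
Each bag holds 3 vertices, so the decomposition has width 2, which upper-bounds the treewidth. Since 3–6–2–5–3 is a cycle in G, G is not acyclic. Forests are exactly the graphs of treewidth ≤ 1, so tw(G) ≥ 2. Hence tw(G) = 2 exactly.

2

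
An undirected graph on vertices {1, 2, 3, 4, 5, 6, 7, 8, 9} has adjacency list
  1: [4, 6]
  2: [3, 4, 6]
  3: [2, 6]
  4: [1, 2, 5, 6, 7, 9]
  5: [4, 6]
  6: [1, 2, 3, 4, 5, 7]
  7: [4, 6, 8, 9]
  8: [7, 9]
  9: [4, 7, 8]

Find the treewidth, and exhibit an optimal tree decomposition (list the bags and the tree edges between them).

Treewidth 2.
One optimal decomposition is:
Bags: B1 = {4, 5, 6}  B2 = {4, 6, 7}  B3 = {1, 4, 6}  B4 = {2, 4, 6}  B5 = {2, 3, 6}  B6 = {4, 7, 9}  B7 = {7, 8, 9}
Tree: B1–B2, B1–B3, B2–B4, B4–B5, B2–B6, B6–B7

Each bag holds 3 vertices, so the decomposition has width 2, which upper-bounds the treewidth. On the other hand G contains the 3-clique {7, 8, 9}. A clique must lie in a single bag of any decomposition, so no decomposition can have width below 2. Therefore the treewidth is 2.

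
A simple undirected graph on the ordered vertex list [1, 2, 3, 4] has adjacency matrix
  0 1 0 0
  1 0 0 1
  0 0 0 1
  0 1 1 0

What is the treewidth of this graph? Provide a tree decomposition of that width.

Treewidth 1.
One optimal decomposition is:
Bags: B1 = {2, 4}  B2 = {3, 4}  B3 = {1, 2}
Tree: B1–B2, B1–B3

Each bag holds 2 vertices, so the decomposition has width 1, which upper-bounds the treewidth. G has an edge, so its treewidth is at least 1. Hence tw(G) = 1 exactly.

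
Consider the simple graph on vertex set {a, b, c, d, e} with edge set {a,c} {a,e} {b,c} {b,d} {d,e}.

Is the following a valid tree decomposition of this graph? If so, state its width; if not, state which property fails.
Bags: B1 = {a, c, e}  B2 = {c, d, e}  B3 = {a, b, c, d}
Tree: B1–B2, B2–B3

No — bags containing vertex a are not connected in the tree.

A tree decomposition must satisfy three properties: every vertex lies in some bag; for every edge, both endpoints lie together in some bag; and for every vertex, the bags containing it form a connected subtree. Here bags containing vertex a are not connected in the tree, so the decomposition is invalid.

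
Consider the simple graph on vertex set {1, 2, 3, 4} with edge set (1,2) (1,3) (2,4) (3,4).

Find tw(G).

A width-2 tree decomposition is:
Bags: B1 = {2, 3, 4}  B2 = {1, 2, 3}
Tree: B1–B2
Every bag has size at most 3, so the width is 3 − 1 = 2 and tw(G) ≤ 2. The edges 3–4–2–1–3 form a cycle, so G is not a tree and its treewidth is at least 2. Combining the bounds, tw(G) = 2.

2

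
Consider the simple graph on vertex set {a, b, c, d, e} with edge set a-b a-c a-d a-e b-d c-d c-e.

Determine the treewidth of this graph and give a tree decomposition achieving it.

Treewidth 2.
One optimal decomposition is:
Bags: B1 = {a, c, d}  B2 = {a, c, e}  B3 = {a, b, d}
Tree: B1–B2, B1–B3

Every bag has size at most 3, so the width is 3 − 1 = 2 and tw(G) ≤ 2. Conversely, {a, c, d} is a clique of size 3, and the vertices of any clique must share a bag in every tree decomposition; so some bag has ≥ 3 vertices and tw(G) ≥ 2. Hence tw(G) = 2 exactly.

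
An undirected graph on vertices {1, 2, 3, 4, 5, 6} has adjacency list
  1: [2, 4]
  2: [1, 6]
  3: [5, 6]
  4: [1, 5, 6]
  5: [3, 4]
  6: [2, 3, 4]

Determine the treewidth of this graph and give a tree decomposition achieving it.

Treewidth 2.
One such decomposition:
Bags: B1 = {1, 2, 6}  B2 = {1, 4, 6}  B3 = {3, 4, 6}  B4 = {3, 4, 5}
Tree: B1–B2, B2–B3, B3–B4

Every bag has size at most 3, so the width is 3 − 1 = 2 and tw(G) ≤ 2. Since 2–1–4–6–2 is a cycle in G, G is not acyclic. Forests are exactly the graphs of treewidth ≤ 1, so tw(G) ≥ 2. Combining the bounds, tw(G) = 2.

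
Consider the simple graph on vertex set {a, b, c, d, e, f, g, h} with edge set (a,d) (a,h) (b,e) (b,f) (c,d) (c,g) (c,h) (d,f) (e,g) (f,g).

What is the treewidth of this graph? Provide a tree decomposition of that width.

Every bag has size at most 3, so the width is 3 − 1 = 2 and tw(G) ≤ 2. For the lower bound, G contains the cycle a–h–c–d–a, so G is not a forest; only forests have treewidth ≤ 1, hence tw(G) ≥ 2. Therefore the treewidth is 2.

Treewidth 2.
One optimal decomposition is:
Bags: B1 = {a, d, h}  B2 = {c, d, h}  B3 = {c, d, f}  B4 = {c, f, g}  B5 = {b, f, g}  B6 = {b, e, g}
Tree: B1–B2, B2–B3, B3–B4, B4–B5, B5–B6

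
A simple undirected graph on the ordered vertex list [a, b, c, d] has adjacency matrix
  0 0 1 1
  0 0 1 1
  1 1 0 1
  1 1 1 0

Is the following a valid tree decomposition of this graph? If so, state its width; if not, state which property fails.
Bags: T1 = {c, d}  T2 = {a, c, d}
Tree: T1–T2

No — vertex b appears in no bag.

A tree decomposition must satisfy three properties: every vertex lies in some bag; for every edge, both endpoints lie together in some bag; and for every vertex, the bags containing it form a connected subtree. Here vertex b appears in no bag, so the decomposition is invalid.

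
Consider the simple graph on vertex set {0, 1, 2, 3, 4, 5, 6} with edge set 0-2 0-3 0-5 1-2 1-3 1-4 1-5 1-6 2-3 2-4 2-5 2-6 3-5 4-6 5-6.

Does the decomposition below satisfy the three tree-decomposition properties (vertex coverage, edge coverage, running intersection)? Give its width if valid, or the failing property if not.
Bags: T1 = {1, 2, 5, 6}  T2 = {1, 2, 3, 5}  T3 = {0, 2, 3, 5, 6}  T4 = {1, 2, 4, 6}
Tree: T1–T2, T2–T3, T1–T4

No — bags containing vertex 6 are not connected in the tree.

A tree decomposition must satisfy three properties: every vertex lies in some bag; for every edge, both endpoints lie together in some bag; and for every vertex, the bags containing it form a connected subtree. Here bags containing vertex 6 are not connected in the tree, so the decomposition is invalid.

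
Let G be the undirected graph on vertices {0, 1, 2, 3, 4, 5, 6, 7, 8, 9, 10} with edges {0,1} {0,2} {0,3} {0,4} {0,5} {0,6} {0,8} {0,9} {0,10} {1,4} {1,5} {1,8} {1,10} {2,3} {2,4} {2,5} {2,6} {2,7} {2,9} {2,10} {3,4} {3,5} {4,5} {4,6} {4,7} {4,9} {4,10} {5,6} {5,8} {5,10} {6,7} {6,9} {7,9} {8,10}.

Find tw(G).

4

A width-4 tree decomposition is:
Bags: B1 = {0, 1, 4, 5, 10}  B2 = {0, 2, 4, 5, 10}  B3 = {0, 1, 5, 8, 10}  B4 = {0, 2, 4, 5, 6}  B5 = {0, 2, 4, 6, 9}  B6 = {0, 2, 3, 4, 5}  B7 = {2, 4, 6, 7, 9}
Tree: B1–B2, B1–B3, B2–B4, B4–B5, B2–B6, B5–B7
The largest bag has 5 vertices, giving width 4; this decomposition certifies tw(G) ≤ 4. On the other hand G contains the 5-clique {0, 1, 5, 8, 10}. A clique must lie in a single bag of any decomposition, so no decomposition can have width below 4. Therefore the treewidth is 4.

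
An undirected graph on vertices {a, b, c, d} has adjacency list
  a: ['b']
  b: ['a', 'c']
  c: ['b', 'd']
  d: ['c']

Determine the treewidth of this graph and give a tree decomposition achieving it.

Treewidth 1.
One optimal decomposition is:
Bags: B1 = {c, d}  B2 = {b, c}  B3 = {a, b}
Tree: B1–B2, B2–B3

Every bag has size at most 2, so the width is 2 − 1 = 1 and tw(G) ≤ 1. G has an edge, so its treewidth is at least 1. Therefore the treewidth is 1.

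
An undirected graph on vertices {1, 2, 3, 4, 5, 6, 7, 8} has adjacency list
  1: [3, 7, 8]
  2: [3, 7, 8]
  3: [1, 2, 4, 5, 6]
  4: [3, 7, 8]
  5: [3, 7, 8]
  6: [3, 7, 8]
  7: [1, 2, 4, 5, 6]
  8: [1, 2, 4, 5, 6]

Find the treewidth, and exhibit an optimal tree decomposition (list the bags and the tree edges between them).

The largest bag has 4 vertices, giving width 3; this decomposition certifies tw(G) ≤ 3. For the lower bound: the 4 vertex sets {2,8}, {3,4}, {7}, {1} are disjoint, each induces a connected subgraph, and every pair is joined by at least one edge of G. Contracting each set to a single vertex therefore yields K_{4} as a minor, and since treewidth is minor-monotone, tw(G) ≥ tw(K_{4}) = 3. Combining the bounds, tw(G) = 3.

Treewidth 3.
Bags: B1 = {2, 3, 7, 8}  B2 = {3, 4, 7, 8}  B3 = {1, 3, 7, 8}  B4 = {3, 5, 7, 8}  B5 = {3, 6, 7, 8}
Tree: B1–B2, B2–B3, B3–B4, B4–B5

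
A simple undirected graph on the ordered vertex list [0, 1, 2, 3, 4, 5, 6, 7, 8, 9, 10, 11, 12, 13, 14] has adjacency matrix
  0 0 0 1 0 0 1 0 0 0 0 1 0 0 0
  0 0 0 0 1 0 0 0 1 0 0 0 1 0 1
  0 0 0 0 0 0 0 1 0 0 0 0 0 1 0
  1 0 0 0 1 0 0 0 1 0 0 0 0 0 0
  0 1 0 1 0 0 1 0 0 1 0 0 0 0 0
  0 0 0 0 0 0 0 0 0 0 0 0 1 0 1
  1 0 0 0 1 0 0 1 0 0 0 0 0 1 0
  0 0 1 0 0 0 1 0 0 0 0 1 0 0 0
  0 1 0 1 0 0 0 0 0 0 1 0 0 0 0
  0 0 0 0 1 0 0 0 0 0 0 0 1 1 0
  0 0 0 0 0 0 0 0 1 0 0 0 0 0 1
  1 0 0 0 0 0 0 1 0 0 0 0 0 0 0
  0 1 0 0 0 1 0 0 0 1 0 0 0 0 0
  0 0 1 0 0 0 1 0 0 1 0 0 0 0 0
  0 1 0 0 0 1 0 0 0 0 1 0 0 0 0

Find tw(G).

3

A width-3 tree decomposition is:
Bags: B1 = {5, 10, 12, 14}  B2 = {1, 10, 12, 14}  B3 = {1, 8, 10, 12}  B4 = {1, 8, 9, 12}  B5 = {1, 4, 8, 9}  B6 = {3, 4, 8, 9}  B7 = {3, 4, 9, 13}  B8 = {3, 4, 6, 13}  B9 = {0, 3, 6, 13}  B10 = {0, 2, 6, 13}  B11 = {0, 2, 6, 7}  B12 = {0, 2, 7, 11}
Tree: B1–B2, B2–B3, B3–B4, B4–B5, B5–B6, B6–B7, B7–B8, B8–B9, B9–B10, B10–B11, B11–B12
Every bag has size at most 4, so the width is 4 − 1 = 3 and tw(G) ≤ 3. For the lower bound: the 4 vertex sets {5,10,14}, {12}, {1}, {3,4,8,9} are disjoint, each induces a connected subgraph, and every pair is joined by at least one edge of G. Contracting each set to a single vertex therefore yields K_{4} as a minor, and since treewidth is minor-monotone, tw(G) ≥ tw(K_{4}) = 3. Therefore the treewidth is 3.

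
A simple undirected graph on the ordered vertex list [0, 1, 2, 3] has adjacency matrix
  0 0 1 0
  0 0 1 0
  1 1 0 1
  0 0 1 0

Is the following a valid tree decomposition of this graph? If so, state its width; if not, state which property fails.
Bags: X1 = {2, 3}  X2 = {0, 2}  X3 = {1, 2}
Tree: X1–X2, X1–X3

Vertex coverage: the bags together contain {0, 1, 2, 3}, the full vertex set. Edge coverage: each edge of G has both endpoints in at least one bag. Running intersection: for every vertex, the bags containing it form a connected subtree. All three properties hold, so this is a valid tree decomposition of width max|bag| − 1 = 1, and hence tw(G) ≤ 1.

Yes; width 1.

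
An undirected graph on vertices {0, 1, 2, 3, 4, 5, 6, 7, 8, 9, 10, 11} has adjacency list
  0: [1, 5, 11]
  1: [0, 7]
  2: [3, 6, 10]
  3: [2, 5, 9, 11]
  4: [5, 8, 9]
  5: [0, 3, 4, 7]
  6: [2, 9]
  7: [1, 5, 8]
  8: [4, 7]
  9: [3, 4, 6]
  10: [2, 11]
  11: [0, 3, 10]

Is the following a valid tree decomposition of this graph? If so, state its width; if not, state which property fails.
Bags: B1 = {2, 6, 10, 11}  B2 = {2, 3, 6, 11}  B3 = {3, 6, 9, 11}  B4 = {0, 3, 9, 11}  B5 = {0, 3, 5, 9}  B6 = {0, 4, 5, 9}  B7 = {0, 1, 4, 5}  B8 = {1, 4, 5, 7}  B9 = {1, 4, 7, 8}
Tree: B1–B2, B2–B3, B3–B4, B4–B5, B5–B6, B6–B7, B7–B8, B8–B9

Checking the three conditions: (i) the bags cover all of {0, 1, 2, 3, 4, 5, 6, 7, 8, 9, 10, 11}; (ii) for each edge, some bag contains both endpoints; (iii) the bags containing any fixed vertex form a subtree. All hold, so the decomposition is valid with width 4 − 1 = 3.

Yes; width 3.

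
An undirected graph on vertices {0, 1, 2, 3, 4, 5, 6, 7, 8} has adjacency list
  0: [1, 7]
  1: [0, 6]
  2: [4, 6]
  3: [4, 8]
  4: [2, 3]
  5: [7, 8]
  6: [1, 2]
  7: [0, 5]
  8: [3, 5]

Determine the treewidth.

2

A width-2 tree decomposition is:
Bags: B1 = {5, 7, 8}  B2 = {3, 7, 8}  B3 = {3, 4, 7}  B4 = {2, 4, 7}  B5 = {2, 6, 7}  B6 = {1, 6, 7}  B7 = {0, 1, 7}
Tree: B1–B2, B2–B3, B3–B4, B4–B5, B5–B6, B6–B7
Every bag has size at most 3, so the width is 3 − 1 = 2 and tw(G) ≤ 2. For the lower bound, G contains the cycle 7–5–8–3–4–2–6–1–0–7, so G is not a forest; only forests have treewidth ≤ 1, hence tw(G) ≥ 2. Hence tw(G) = 2 exactly.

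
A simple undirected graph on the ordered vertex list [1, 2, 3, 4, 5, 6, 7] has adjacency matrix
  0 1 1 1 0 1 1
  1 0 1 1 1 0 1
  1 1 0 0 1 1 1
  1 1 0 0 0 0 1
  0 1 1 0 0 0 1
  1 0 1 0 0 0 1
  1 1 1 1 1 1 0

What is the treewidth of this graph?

3

A width-3 tree decomposition is:
Bags: B1 = {1, 2, 3, 7}  B2 = {2, 3, 5, 7}  B3 = {1, 2, 4, 7}  B4 = {1, 3, 6, 7}
Tree: B1–B2, B1–B3, B1–B4
Each bag holds 4 vertices, so the decomposition has width 3, which upper-bounds the treewidth. For the lower bound, the 4 vertices {1, 2, 3, 7} are pairwise adjacent, and any tree decomposition puts a clique entirely inside one bag — forcing width ≥ 3. Combining the bounds, tw(G) = 3.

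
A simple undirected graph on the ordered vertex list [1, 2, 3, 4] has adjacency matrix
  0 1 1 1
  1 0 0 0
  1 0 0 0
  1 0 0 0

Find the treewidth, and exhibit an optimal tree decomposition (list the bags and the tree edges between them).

Treewidth 1.
One optimal decomposition is:
Bags: B1 = {1, 2}  B2 = {1, 3}  B3 = {1, 4}
Tree: B1–B2, B1–B3

The largest bag has 2 vertices, giving width 1; this decomposition certifies tw(G) ≤ 1. Since G has at least one edge (e.g. 1–2), it is not an edgeless graph, so tw(G) ≥ 1. Hence tw(G) = 1 exactly.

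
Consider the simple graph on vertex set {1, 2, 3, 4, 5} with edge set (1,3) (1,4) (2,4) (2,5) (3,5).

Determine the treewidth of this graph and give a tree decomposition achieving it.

Each bag holds 3 vertices, so the decomposition has width 2, which upper-bounds the treewidth. For the lower bound, G contains the cycle 2–4–1–3–5–2, so G is not a forest; only forests have treewidth ≤ 1, hence tw(G) ≥ 2. The upper and lower bounds meet at 2, so that is the treewidth.

Treewidth 2.
One optimal decomposition is:
Bags: B1 = {1, 2, 4}  B2 = {1, 2, 3}  B3 = {2, 3, 5}
Tree: B1–B2, B2–B3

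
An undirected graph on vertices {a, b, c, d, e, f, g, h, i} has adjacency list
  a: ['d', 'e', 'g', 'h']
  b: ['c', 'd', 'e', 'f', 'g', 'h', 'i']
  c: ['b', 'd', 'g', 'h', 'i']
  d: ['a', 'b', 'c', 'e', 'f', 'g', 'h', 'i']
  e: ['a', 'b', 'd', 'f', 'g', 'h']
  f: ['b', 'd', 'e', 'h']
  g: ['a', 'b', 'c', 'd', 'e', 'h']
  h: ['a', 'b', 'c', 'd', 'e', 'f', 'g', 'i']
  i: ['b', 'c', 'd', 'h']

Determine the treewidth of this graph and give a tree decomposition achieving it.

The largest bag has 5 vertices, giving width 4; this decomposition certifies tw(G) ≤ 4. On the other hand G contains the 5-clique {a, d, e, g, h}. A clique must lie in a single bag of any decomposition, so no decomposition can have width below 4. Combining the bounds, tw(G) = 4.

Treewidth 4.
One optimal decomposition is:
Bags: B1 = {b, d, e, g, h}  B2 = {b, c, d, g, h}  B3 = {a, d, e, g, h}  B4 = {b, d, e, f, h}  B5 = {b, c, d, h, i}
Tree: B1–B2, B1–B3, B1–B4, B2–B5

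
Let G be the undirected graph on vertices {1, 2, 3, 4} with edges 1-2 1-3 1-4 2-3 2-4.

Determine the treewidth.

A width-2 tree decomposition is:
Bags: B1 = {1, 2, 4}  B2 = {1, 2, 3}
Tree: B1–B2
The largest bag has 3 vertices, giving width 2; this decomposition certifies tw(G) ≤ 2. For the lower bound, the 3 vertices {1, 2, 3} are pairwise adjacent, and any tree decomposition puts a clique entirely inside one bag — forcing width ≥ 2. Combining the bounds, tw(G) = 2.

2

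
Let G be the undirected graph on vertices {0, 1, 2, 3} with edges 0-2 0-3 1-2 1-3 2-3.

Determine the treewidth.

2

A width-2 tree decomposition is:
Bags: B1 = {1, 2, 3}  B2 = {0, 2, 3}
Tree: B1–B2
Every bag has size at most 3, so the width is 3 − 1 = 2 and tw(G) ≤ 2. On the other hand G contains the 3-clique {0, 2, 3}. A clique must lie in a single bag of any decomposition, so no decomposition can have width below 2. The upper and lower bounds meet at 2, so that is the treewidth.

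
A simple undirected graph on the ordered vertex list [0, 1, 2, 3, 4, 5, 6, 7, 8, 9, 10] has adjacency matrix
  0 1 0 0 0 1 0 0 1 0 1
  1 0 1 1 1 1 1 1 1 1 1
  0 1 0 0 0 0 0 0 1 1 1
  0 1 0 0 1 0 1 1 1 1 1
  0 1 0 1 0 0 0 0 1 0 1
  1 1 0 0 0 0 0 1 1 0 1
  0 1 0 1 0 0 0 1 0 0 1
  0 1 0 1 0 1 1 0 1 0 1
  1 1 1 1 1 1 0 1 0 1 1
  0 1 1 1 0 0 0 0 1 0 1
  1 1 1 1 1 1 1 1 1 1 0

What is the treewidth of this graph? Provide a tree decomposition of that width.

Treewidth 4.
Bags: B1 = {1, 3, 4, 8, 10}  B2 = {1, 3, 7, 8, 10}  B3 = {1, 3, 6, 7, 10}  B4 = {1, 3, 8, 9, 10}  B5 = {1, 2, 8, 9, 10}  B6 = {1, 5, 7, 8, 10}  B7 = {0, 1, 5, 8, 10}
Tree: B1–B2, B2–B3, B1–B4, B4–B5, B2–B6, B6–B7

Each bag holds 5 vertices, so the decomposition has width 4, which upper-bounds the treewidth. For the lower bound, the 5 vertices {0, 1, 5, 8, 10} are pairwise adjacent, and any tree decomposition puts a clique entirely inside one bag — forcing width ≥ 4. Therefore the treewidth is 4.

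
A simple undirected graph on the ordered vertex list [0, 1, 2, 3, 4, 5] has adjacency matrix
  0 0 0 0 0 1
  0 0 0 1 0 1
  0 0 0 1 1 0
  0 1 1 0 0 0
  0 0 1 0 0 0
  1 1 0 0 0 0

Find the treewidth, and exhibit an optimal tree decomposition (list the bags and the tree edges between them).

The largest bag has 2 vertices, giving width 1; this decomposition certifies tw(G) ≤ 1. Any graph with an edge has treewidth ≥ 1, and G has the edge 0–5. Hence tw(G) = 1 exactly.

Treewidth 1.
One such decomposition:
Bags: B1 = {0, 5}  B2 = {1, 5}  B3 = {1, 3}  B4 = {2, 3}  B5 = {2, 4}
Tree: B1–B2, B2–B3, B3–B4, B4–B5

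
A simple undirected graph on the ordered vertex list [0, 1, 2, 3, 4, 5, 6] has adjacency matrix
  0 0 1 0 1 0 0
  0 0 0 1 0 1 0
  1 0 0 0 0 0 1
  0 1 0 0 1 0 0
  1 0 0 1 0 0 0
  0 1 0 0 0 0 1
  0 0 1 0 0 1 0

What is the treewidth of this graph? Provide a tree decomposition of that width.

The largest bag has 3 vertices, giving width 2; this decomposition certifies tw(G) ≤ 2. For the lower bound, G contains the cycle 6–2–0–4–3–1–5–6, so G is not a forest; only forests have treewidth ≤ 1, hence tw(G) ≥ 2. Hence tw(G) = 2 exactly.

Treewidth 2.
Bags: B1 = {0, 2, 6}  B2 = {0, 4, 6}  B3 = {3, 4, 6}  B4 = {1, 3, 6}  B5 = {1, 5, 6}
Tree: B1–B2, B2–B3, B3–B4, B4–B5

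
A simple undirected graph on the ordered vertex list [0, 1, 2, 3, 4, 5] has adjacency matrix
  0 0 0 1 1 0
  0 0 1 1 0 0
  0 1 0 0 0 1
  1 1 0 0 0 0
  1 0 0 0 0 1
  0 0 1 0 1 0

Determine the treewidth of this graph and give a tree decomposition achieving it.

Treewidth 2.
Bags: B1 = {1, 2, 5}  B2 = {1, 4, 5}  B3 = {0, 1, 4}  B4 = {0, 1, 3}
Tree: B1–B2, B2–B3, B3–B4

Every bag has size at most 3, so the width is 3 − 1 = 2 and tw(G) ≤ 2. The edges 1–2–5–4–0–3–1 form a cycle, so G is not a tree and its treewidth is at least 2. The upper and lower bounds meet at 2, so that is the treewidth.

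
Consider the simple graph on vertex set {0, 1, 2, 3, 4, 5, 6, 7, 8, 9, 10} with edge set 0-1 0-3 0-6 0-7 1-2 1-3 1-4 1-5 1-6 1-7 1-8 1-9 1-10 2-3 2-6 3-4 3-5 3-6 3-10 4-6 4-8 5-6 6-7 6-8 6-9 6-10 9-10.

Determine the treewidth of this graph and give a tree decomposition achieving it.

Each bag holds 4 vertices, so the decomposition has width 3, which upper-bounds the treewidth. For the lower bound, the 4 vertices {1, 4, 6, 8} are pairwise adjacent, and any tree decomposition puts a clique entirely inside one bag — forcing width ≥ 3. Hence tw(G) = 3 exactly.

Treewidth 3.
One such decomposition:
Bags: B1 = {1, 3, 6, 10}  B2 = {1, 3, 4, 6}  B3 = {1, 6, 9, 10}  B4 = {1, 4, 6, 8}  B5 = {1, 2, 3, 6}  B6 = {1, 3, 5, 6}  B7 = {0, 1, 3, 6}  B8 = {0, 1, 6, 7}
Tree: B1–B2, B1–B3, B2–B4, B2–B5, B1–B6, B1–B7, B7–B8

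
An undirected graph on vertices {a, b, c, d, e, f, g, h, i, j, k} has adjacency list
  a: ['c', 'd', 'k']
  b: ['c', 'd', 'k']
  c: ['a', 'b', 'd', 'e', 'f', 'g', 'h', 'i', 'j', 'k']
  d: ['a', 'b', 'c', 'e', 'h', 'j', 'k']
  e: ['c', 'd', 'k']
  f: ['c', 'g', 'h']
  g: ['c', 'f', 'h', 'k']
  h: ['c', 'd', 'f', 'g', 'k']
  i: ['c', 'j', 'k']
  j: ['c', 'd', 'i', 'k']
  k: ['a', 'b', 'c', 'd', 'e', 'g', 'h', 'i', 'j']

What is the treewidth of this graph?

3

A width-3 tree decomposition is:
Bags: B1 = {c, d, j, k}  B2 = {c, d, h, k}  B3 = {c, d, e, k}  B4 = {c, g, h, k}  B5 = {c, i, j, k}  B6 = {a, c, d, k}  B7 = {c, f, g, h}  B8 = {b, c, d, k}
Tree: B1–B2, B2–B3, B2–B4, B1–B5, B2–B6, B4–B7, B2–B8
Each bag holds 4 vertices, so the decomposition has width 3, which upper-bounds the treewidth. On the other hand G contains the 4-clique {c, f, g, h}. A clique must lie in a single bag of any decomposition, so no decomposition can have width below 3. The upper and lower bounds meet at 3, so that is the treewidth.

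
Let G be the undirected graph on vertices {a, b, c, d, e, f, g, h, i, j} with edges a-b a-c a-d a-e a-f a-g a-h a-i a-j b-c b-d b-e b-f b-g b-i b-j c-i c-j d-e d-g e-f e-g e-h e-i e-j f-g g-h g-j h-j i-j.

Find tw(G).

4

A width-4 tree decomposition is:
Bags: B1 = {a, b, e, g, j}  B2 = {a, b, e, i, j}  B3 = {a, b, c, i, j}  B4 = {a, e, g, h, j}  B5 = {a, b, e, f, g}  B6 = {a, b, d, e, g}
Tree: B1–B2, B2–B3, B1–B4, B1–B5, B5–B6
Each bag holds 5 vertices, so the decomposition has width 4, which upper-bounds the treewidth. For the lower bound, the 5 vertices {a, e, g, h, j} are pairwise adjacent, and any tree decomposition puts a clique entirely inside one bag — forcing width ≥ 4. The upper and lower bounds meet at 4, so that is the treewidth.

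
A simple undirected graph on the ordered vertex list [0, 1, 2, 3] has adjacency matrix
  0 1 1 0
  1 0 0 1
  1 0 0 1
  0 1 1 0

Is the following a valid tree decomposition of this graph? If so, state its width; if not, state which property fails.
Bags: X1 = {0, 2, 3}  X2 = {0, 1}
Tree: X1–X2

A tree decomposition must satisfy three properties: every vertex lies in some bag; for every edge, both endpoints lie together in some bag; and for every vertex, the bags containing it form a connected subtree. Here edge (3,1) lies in no bag, so the decomposition is invalid.

No — edge (3,1) lies in no bag.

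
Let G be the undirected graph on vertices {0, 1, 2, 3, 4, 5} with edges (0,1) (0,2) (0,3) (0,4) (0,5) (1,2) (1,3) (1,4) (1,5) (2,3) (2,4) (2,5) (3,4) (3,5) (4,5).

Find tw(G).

A width-5 tree decomposition is:
Bags: B1 = {0, 1, 2, 3, 4, 5}
Tree: (single bag)
With just one bag of size 6, the width is 6 − 1 = 5, so tw(G) ≤ 5. For the lower bound, the 6 vertices {0, 1, 2, 3, 4, 5} are pairwise adjacent, and any tree decomposition puts a clique entirely inside one bag — forcing width ≥ 5. Combining the bounds, tw(G) = 5.

5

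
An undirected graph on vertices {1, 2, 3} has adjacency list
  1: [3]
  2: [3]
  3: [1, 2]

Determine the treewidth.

A width-1 tree decomposition is:
Bags: B1 = {2, 3}  B2 = {1, 3}
Tree: B1–B2
Each bag holds 2 vertices, so the decomposition has width 1, which upper-bounds the treewidth. G has an edge, so its treewidth is at least 1. The upper and lower bounds meet at 1, so that is the treewidth.

1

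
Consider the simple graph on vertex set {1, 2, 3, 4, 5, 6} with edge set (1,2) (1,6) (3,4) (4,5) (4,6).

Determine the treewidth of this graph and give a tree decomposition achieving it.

Treewidth 1.
Bags: B1 = {1, 6}  B2 = {1, 2}  B3 = {4, 6}  B4 = {3, 4}  B5 = {4, 5}
Tree: B1–B2, B1–B3, B3–B4, B3–B5

The largest bag has 2 vertices, giving width 1; this decomposition certifies tw(G) ≤ 1. Since G has at least one edge (e.g. 6–1), it is not an edgeless graph, so tw(G) ≥ 1. Combining the bounds, tw(G) = 1.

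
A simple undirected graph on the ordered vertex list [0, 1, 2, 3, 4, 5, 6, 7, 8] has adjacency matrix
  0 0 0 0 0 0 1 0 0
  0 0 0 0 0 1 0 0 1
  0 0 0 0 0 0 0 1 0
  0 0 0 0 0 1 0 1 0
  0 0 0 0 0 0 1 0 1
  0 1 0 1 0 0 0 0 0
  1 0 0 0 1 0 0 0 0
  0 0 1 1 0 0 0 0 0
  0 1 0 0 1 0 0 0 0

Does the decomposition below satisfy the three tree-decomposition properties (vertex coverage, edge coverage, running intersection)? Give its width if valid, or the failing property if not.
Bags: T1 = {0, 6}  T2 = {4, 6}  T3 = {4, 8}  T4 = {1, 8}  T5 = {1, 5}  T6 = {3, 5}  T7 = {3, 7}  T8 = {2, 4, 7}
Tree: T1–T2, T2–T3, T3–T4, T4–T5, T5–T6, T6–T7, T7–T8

No — bags containing vertex 4 are not connected in the tree.

A tree decomposition must satisfy three properties: every vertex lies in some bag; for every edge, both endpoints lie together in some bag; and for every vertex, the bags containing it form a connected subtree. Here bags containing vertex 4 are not connected in the tree, so the decomposition is invalid.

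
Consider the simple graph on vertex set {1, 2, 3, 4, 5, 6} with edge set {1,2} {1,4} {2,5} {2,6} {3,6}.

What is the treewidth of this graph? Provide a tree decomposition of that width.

Each bag holds 2 vertices, so the decomposition has width 1, which upper-bounds the treewidth. G has an edge, so its treewidth is at least 1. Therefore the treewidth is 1.

Treewidth 1.
One optimal decomposition is:
Bags: B1 = {1, 2}  B2 = {2, 6}  B3 = {1, 4}  B4 = {3, 6}  B5 = {2, 5}
Tree: B1–B2, B1–B3, B2–B4, B1–B5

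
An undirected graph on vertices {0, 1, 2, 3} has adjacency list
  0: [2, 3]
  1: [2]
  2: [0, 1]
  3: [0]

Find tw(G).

A width-1 tree decomposition is:
Bags: B1 = {0, 2}  B2 = {1, 2}  B3 = {0, 3}
Tree: B1–B2, B1–B3
The largest bag has 2 vertices, giving width 1; this decomposition certifies tw(G) ≤ 1. Any graph with an edge has treewidth ≥ 1, and G has the edge 0–2. Hence tw(G) = 1 exactly.

1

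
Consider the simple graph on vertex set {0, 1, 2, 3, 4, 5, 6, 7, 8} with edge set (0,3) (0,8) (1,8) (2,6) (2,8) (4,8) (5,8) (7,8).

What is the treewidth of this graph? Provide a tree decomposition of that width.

Each bag holds 2 vertices, so the decomposition has width 1, which upper-bounds the treewidth. Since G has at least one edge (e.g. 8–1), it is not an edgeless graph, so tw(G) ≥ 1. Hence tw(G) = 1 exactly.

Treewidth 1.
One optimal decomposition is:
Bags: B1 = {1, 8}  B2 = {2, 8}  B3 = {0, 8}  B4 = {5, 8}  B5 = {2, 6}  B6 = {0, 3}  B7 = {7, 8}  B8 = {4, 8}
Tree: B1–B2, B2–B3, B2–B4, B2–B5, B3–B6, B1–B7, B2–B8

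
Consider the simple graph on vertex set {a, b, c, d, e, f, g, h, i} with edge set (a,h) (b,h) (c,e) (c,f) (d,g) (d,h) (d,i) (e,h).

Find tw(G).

A width-1 tree decomposition is:
Bags: B1 = {d, h}  B2 = {e, h}  B3 = {a, h}  B4 = {c, e}  B5 = {d, g}  B6 = {d, i}  B7 = {c, f}  B8 = {b, h}
Tree: B1–B2, B1–B3, B2–B4, B1–B5, B1–B6, B4–B7, B2–B8
Every bag has size at most 2, so the width is 2 − 1 = 1 and tw(G) ≤ 1. G has an edge, so its treewidth is at least 1. Therefore the treewidth is 1.

1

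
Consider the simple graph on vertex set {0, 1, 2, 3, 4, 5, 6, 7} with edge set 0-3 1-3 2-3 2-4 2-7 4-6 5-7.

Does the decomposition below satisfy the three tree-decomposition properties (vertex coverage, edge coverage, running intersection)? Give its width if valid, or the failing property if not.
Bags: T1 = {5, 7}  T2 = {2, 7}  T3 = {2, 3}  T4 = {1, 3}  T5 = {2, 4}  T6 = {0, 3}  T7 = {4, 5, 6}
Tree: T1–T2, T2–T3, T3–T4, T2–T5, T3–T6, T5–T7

No — bags containing vertex 5 are not connected in the tree.

A tree decomposition must satisfy three properties: every vertex lies in some bag; for every edge, both endpoints lie together in some bag; and for every vertex, the bags containing it form a connected subtree. Here bags containing vertex 5 are not connected in the tree, so the decomposition is invalid.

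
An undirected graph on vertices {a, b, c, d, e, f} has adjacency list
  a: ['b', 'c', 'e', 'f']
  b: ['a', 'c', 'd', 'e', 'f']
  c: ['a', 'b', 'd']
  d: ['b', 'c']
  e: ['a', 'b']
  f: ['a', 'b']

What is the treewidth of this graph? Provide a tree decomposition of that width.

Treewidth 2.
One optimal decomposition is:
Bags: B1 = {a, b, c}  B2 = {b, c, d}  B3 = {a, b, f}  B4 = {a, b, e}
Tree: B1–B2, B1–B3, B3–B4

Each bag holds 3 vertices, so the decomposition has width 2, which upper-bounds the treewidth. For the lower bound, the 3 vertices {b, c, d} are pairwise adjacent, and any tree decomposition puts a clique entirely inside one bag — forcing width ≥ 2. The upper and lower bounds meet at 2, so that is the treewidth.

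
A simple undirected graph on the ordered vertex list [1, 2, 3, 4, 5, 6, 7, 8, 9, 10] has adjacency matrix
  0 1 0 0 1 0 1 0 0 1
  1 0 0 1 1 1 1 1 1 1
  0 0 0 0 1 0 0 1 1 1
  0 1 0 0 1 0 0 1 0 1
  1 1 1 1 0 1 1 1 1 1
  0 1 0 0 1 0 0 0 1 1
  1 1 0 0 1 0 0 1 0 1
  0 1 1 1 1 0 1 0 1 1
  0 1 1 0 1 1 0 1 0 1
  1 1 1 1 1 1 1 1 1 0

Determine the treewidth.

4

A width-4 tree decomposition is:
Bags: B1 = {2, 5, 8, 9, 10}  B2 = {2, 4, 5, 8, 10}  B3 = {2, 5, 7, 8, 10}  B4 = {3, 5, 8, 9, 10}  B5 = {2, 5, 6, 9, 10}  B6 = {1, 2, 5, 7, 10}
Tree: B1–B2, B1–B3, B1–B4, B1–B5, B3–B6
Every bag has size at most 5, so the width is 5 − 1 = 4 and tw(G) ≤ 4. Conversely, {2, 5, 8, 9, 10} is a clique of size 5, and the vertices of any clique must share a bag in every tree decomposition; so some bag has ≥ 5 vertices and tw(G) ≥ 4. The upper and lower bounds meet at 4, so that is the treewidth.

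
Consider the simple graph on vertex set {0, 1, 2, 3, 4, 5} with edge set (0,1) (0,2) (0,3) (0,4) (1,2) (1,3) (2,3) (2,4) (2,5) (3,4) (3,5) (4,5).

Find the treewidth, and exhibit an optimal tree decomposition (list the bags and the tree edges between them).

Treewidth 3.
One optimal decomposition is:
Bags: B1 = {0, 2, 3, 4}  B2 = {0, 1, 2, 3}  B3 = {2, 3, 4, 5}
Tree: B1–B2, B1–B3

Every bag has size at most 4, so the width is 4 − 1 = 3 and tw(G) ≤ 3. For the lower bound, the 4 vertices {0, 1, 2, 3} are pairwise adjacent, and any tree decomposition puts a clique entirely inside one bag — forcing width ≥ 3. Combining the bounds, tw(G) = 3.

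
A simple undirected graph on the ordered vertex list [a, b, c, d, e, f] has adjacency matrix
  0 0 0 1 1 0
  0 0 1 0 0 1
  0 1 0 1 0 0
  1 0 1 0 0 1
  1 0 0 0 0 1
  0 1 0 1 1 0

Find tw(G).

2

A width-2 tree decomposition is:
Bags: B1 = {a, d, e}  B2 = {d, e, f}  B3 = {c, d, f}  B4 = {b, c, f}
Tree: B1–B2, B2–B3, B3–B4
The largest bag has 3 vertices, giving width 2; this decomposition certifies tw(G) ≤ 2. For the lower bound, G contains the cycle a–e–f–d–a, so G is not a forest; only forests have treewidth ≤ 1, hence tw(G) ≥ 2. Hence tw(G) = 2 exactly.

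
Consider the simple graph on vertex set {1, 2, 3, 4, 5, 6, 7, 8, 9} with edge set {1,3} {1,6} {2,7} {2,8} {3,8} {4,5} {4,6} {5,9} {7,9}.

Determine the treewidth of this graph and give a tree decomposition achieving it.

Treewidth 2.
One such decomposition:
Bags: B1 = {1, 4, 6}  B2 = {1, 3, 4}  B3 = {3, 4, 8}  B4 = {2, 4, 8}  B5 = {2, 4, 7}  B6 = {4, 7, 9}  B7 = {4, 5, 9}
Tree: B1–B2, B2–B3, B3–B4, B4–B5, B5–B6, B6–B7

Every bag has size at most 3, so the width is 3 − 1 = 2 and tw(G) ≤ 2. The edges 4–6–1–3–8–2–7–9–5–4 form a cycle, so G is not a tree and its treewidth is at least 2. Combining the bounds, tw(G) = 2.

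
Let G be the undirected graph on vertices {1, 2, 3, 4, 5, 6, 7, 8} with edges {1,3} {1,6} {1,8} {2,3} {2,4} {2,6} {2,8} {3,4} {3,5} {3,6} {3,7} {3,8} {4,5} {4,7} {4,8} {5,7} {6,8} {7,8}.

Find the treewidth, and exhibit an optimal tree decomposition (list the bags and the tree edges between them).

Every bag has size at most 4, so the width is 4 − 1 = 3 and tw(G) ≤ 3. For the lower bound, the 4 vertices {1, 3, 6, 8} are pairwise adjacent, and any tree decomposition puts a clique entirely inside one bag — forcing width ≥ 3. The upper and lower bounds meet at 3, so that is the treewidth.

Treewidth 3.
Bags: B1 = {2, 3, 4, 8}  B2 = {3, 4, 7, 8}  B3 = {2, 3, 6, 8}  B4 = {1, 3, 6, 8}  B5 = {3, 4, 5, 7}
Tree: B1–B2, B1–B3, B3–B4, B2–B5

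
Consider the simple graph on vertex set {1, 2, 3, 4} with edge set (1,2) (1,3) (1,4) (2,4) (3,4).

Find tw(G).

2

A width-2 tree decomposition is:
Bags: B1 = {1, 2, 4}  B2 = {1, 3, 4}
Tree: B1–B2
Every bag has size at most 3, so the width is 3 − 1 = 2 and tw(G) ≤ 2. On the other hand G contains the 3-clique {1, 2, 4}. A clique must lie in a single bag of any decomposition, so no decomposition can have width below 2. Hence tw(G) = 2 exactly.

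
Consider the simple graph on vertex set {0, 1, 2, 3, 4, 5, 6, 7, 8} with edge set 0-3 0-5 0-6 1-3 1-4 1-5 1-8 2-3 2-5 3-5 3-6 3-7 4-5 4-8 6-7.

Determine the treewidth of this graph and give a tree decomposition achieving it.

Every bag has size at most 3, so the width is 3 − 1 = 2 and tw(G) ≤ 2. Conversely, {1, 4, 8} is a clique of size 3, and the vertices of any clique must share a bag in every tree decomposition; so some bag has ≥ 3 vertices and tw(G) ≥ 2. Therefore the treewidth is 2.

Treewidth 2.
One such decomposition:
Bags: B1 = {2, 3, 5}  B2 = {0, 3, 5}  B3 = {0, 3, 6}  B4 = {1, 3, 5}  B5 = {1, 4, 5}  B6 = {1, 4, 8}  B7 = {3, 6, 7}
Tree: B1–B2, B2–B3, B1–B4, B4–B5, B5–B6, B3–B7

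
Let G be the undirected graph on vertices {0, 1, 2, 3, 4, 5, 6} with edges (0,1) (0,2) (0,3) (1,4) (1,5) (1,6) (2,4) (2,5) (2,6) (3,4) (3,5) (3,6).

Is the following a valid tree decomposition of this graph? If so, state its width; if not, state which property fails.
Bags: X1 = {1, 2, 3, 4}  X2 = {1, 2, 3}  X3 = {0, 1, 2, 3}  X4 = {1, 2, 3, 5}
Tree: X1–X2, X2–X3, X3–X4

No — vertex 6 appears in no bag.

A tree decomposition must satisfy three properties: every vertex lies in some bag; for every edge, both endpoints lie together in some bag; and for every vertex, the bags containing it form a connected subtree. Here vertex 6 appears in no bag, so the decomposition is invalid.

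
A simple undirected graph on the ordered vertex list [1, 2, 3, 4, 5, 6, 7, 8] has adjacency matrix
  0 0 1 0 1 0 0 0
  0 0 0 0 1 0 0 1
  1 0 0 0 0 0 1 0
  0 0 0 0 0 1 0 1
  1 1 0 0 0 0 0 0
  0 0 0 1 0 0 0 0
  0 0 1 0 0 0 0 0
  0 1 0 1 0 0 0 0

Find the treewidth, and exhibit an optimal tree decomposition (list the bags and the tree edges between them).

Every bag has size at most 2, so the width is 2 − 1 = 1 and tw(G) ≤ 1. Since G has at least one edge (e.g. 6–4), it is not an edgeless graph, so tw(G) ≥ 1. Combining the bounds, tw(G) = 1.

Treewidth 1.
Bags: B1 = {4, 6}  B2 = {4, 8}  B3 = {2, 8}  B4 = {2, 5}  B5 = {1, 5}  B6 = {1, 3}  B7 = {3, 7}
Tree: B1–B2, B2–B3, B3–B4, B4–B5, B5–B6, B6–B7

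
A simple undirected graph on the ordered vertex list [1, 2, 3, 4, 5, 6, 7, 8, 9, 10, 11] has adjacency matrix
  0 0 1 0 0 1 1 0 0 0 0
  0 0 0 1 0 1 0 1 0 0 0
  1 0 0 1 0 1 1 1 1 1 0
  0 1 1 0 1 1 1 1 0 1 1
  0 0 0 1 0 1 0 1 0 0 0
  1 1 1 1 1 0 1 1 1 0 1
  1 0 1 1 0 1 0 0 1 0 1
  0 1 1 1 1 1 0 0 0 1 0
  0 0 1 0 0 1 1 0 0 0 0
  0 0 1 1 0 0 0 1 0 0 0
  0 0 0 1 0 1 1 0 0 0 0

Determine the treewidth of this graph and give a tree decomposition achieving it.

The largest bag has 4 vertices, giving width 3; this decomposition certifies tw(G) ≤ 3. Conversely, {3, 4, 8, 10} is a clique of size 4, and the vertices of any clique must share a bag in every tree decomposition; so some bag has ≥ 4 vertices and tw(G) ≥ 3. Combining the bounds, tw(G) = 3.

Treewidth 3.
One such decomposition:
Bags: B1 = {3, 4, 6, 8}  B2 = {3, 4, 8, 10}  B3 = {2, 4, 6, 8}  B4 = {3, 4, 6, 7}  B5 = {4, 5, 6, 8}  B6 = {3, 6, 7, 9}  B7 = {1, 3, 6, 7}  B8 = {4, 6, 7, 11}
Tree: B1–B2, B1–B3, B1–B4, B3–B5, B4–B6, B4–B7, B4–B8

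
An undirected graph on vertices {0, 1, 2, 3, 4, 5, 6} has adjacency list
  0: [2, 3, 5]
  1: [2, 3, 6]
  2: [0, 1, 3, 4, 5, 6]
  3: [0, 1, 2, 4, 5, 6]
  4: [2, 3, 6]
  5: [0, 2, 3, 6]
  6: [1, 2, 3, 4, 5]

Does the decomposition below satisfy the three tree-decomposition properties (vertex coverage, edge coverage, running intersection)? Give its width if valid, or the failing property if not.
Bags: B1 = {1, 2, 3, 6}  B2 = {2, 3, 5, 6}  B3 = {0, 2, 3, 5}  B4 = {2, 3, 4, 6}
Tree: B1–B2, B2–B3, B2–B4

Every vertex of G appears in some bag (union = {0, 1, 2, 3, 4, 5, 6}); every edge is covered by a bag; and for each vertex v the set of bags containing v is connected in the bag tree. The decomposition is therefore valid. The largest bag has 4 vertices, so the width is 3.

Yes; width 3.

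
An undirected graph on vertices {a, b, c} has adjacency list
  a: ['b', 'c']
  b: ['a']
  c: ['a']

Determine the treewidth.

1

A width-1 tree decomposition is:
Bags: B1 = {a, b}  B2 = {a, c}
Tree: B1–B2
The largest bag has 2 vertices, giving width 1; this decomposition certifies tw(G) ≤ 1. Any graph with an edge has treewidth ≥ 1, and G has the edge b–a. Therefore the treewidth is 1.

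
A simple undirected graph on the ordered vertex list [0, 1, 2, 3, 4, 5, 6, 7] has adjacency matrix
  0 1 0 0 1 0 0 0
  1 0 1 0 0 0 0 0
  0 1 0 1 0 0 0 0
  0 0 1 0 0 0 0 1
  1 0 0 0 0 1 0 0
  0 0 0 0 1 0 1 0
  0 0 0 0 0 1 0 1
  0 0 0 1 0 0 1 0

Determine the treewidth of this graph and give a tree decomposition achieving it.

Treewidth 2.
One such decomposition:
Bags: B1 = {4, 5, 6}  B2 = {4, 6, 7}  B3 = {3, 4, 7}  B4 = {2, 3, 4}  B5 = {1, 2, 4}  B6 = {0, 1, 4}
Tree: B1–B2, B2–B3, B3–B4, B4–B5, B5–B6

Every bag has size at most 3, so the width is 3 − 1 = 2 and tw(G) ≤ 2. Since 4–5–6–7–3–2–1–0–4 is a cycle in G, G is not acyclic. Forests are exactly the graphs of treewidth ≤ 1, so tw(G) ≥ 2. The upper and lower bounds meet at 2, so that is the treewidth.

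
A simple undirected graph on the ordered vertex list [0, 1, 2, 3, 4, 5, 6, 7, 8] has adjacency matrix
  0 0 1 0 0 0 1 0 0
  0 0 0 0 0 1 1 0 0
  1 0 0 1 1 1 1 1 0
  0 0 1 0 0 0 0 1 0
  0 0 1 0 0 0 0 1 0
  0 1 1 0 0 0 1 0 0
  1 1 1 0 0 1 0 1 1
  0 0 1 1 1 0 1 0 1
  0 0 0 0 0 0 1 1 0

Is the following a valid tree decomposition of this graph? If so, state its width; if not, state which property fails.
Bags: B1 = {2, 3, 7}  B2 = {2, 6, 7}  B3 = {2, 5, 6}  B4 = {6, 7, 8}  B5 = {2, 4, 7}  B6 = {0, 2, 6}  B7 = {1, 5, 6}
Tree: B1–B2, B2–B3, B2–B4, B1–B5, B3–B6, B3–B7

Every vertex of G appears in some bag (union = {0, 1, 2, 3, 4, 5, 6, 7, 8}); every edge is covered by a bag; and for each vertex v the set of bags containing v is connected in the bag tree. The decomposition is therefore valid. The largest bag has 3 vertices, so the width is 2.

Yes; width 2.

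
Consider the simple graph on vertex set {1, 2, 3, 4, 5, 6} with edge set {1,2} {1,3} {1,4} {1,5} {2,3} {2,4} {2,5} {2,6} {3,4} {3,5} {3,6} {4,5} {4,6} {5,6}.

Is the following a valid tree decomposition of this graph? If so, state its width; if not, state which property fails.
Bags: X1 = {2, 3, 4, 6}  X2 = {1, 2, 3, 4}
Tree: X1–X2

No — vertex 5 appears in no bag.

A tree decomposition must satisfy three properties: every vertex lies in some bag; for every edge, both endpoints lie together in some bag; and for every vertex, the bags containing it form a connected subtree. Here vertex 5 appears in no bag, so the decomposition is invalid.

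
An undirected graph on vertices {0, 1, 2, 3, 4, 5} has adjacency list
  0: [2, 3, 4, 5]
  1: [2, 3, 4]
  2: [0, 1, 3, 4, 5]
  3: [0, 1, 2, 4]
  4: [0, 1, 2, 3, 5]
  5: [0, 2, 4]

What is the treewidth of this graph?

3

A width-3 tree decomposition is:
Bags: B1 = {0, 2, 4, 5}  B2 = {0, 2, 3, 4}  B3 = {1, 2, 3, 4}
Tree: B1–B2, B2–B3
Every bag has size at most 4, so the width is 4 − 1 = 3 and tw(G) ≤ 3. For the lower bound, the 4 vertices {0, 2, 3, 4} are pairwise adjacent, and any tree decomposition puts a clique entirely inside one bag — forcing width ≥ 3. The upper and lower bounds meet at 3, so that is the treewidth.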